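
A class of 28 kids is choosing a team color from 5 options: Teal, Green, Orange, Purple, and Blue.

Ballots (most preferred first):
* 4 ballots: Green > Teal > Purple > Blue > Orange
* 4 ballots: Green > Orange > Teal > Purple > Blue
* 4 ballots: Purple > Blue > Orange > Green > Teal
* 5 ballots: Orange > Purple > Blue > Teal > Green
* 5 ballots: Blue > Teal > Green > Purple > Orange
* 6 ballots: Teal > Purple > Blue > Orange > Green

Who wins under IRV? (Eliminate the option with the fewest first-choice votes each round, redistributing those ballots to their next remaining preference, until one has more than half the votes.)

Blue

Round 1: Teal 6, Green 8, Orange 5, Purple 4, Blue 5. Purple eliminated.
Round 2: Teal 6, Green 8, Orange 5, Blue 9. Orange eliminated.
Round 3: Teal 6, Green 8, Blue 14. Teal eliminated.
Round 4: Green 8, Blue 20. Blue has a majority (≥15).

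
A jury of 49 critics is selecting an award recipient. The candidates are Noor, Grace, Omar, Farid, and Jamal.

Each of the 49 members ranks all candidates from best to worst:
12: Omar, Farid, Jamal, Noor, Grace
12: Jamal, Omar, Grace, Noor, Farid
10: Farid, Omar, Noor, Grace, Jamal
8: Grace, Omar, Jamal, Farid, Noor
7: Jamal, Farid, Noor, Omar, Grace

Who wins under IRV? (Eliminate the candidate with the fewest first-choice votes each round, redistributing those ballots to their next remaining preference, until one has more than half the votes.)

Omar

Round 1: Noor 0, Grace 8, Omar 12, Farid 10, Jamal 19. Noor eliminated.
Round 2: Grace 8, Omar 12, Farid 10, Jamal 19. Grace eliminated.
Round 3: Omar 20, Farid 10, Jamal 19. Farid eliminated.
Round 4: Omar 30, Jamal 19. Omar has a majority (≥25).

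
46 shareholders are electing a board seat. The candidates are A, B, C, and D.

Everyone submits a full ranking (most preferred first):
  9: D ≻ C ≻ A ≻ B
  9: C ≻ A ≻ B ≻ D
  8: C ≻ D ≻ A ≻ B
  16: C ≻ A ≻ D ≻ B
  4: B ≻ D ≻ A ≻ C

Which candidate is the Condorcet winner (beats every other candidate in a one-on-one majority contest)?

C vs A: 42–4
C vs B: 42–4
C vs D: 33–13
C beats every other candidate.

C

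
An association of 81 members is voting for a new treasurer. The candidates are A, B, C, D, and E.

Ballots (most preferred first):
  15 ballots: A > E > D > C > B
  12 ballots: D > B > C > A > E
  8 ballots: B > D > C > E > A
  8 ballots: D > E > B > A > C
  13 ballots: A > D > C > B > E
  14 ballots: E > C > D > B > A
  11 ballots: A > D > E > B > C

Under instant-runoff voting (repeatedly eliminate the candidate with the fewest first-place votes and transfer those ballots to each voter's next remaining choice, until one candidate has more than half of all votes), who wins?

Round 1: A 39, B 8, C 0, D 20, E 14. C eliminated.
Round 2: A 39, B 8, D 20, E 14. B eliminated.
Round 3: A 39, D 28, E 14. E eliminated.
Round 4: A 39, D 42. D has a majority (≥41).

D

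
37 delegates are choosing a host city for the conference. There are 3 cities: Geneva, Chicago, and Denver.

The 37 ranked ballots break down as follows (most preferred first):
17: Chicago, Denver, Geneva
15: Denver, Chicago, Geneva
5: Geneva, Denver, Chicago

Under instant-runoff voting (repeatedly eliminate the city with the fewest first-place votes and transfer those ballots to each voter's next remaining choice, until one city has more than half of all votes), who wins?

Denver

Round 1: Geneva 5, Chicago 17, Denver 15. Geneva eliminated.
Round 2: Chicago 17, Denver 20. Denver has a majority (≥19).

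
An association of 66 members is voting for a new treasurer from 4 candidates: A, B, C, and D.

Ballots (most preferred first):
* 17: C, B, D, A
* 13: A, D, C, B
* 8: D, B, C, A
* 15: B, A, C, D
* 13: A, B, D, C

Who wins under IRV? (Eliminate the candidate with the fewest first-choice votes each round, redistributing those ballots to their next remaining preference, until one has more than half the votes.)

B

Round 1: A 26, B 15, C 17, D 8. D eliminated.
Round 2: A 26, B 23, C 17. C eliminated.
Round 3: A 26, B 40. B has a majority (≥34).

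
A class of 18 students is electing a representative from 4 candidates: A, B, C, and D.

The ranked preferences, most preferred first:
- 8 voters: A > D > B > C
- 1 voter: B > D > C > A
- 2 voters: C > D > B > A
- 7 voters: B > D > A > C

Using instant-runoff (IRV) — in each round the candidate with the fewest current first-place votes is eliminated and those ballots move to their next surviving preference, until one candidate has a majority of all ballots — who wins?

B

Round 1: A 8, B 8, C 2, D 0. D eliminated.
Round 2: A 8, B 8, C 2. C eliminated.
Round 3: A 8, B 10. B has a majority (≥10).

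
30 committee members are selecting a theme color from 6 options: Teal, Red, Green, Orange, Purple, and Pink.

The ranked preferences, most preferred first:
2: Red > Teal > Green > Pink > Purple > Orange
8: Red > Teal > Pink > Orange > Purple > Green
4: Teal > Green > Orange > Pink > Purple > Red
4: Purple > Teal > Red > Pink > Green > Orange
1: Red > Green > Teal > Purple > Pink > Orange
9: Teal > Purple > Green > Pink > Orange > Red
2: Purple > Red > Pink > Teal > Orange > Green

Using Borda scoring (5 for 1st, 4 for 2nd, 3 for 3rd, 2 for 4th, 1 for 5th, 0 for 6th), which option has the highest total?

Teal: 2×4 + 8×4 + 4×5 + 4×4 + 1×3 + 9×5 + 2×2 = 128
Red: 2×5 + 8×5 + 4×0 + 4×3 + 1×5 + 9×0 + 2×4 = 75
Green: 2×3 + 8×0 + 4×4 + 4×1 + 1×4 + 9×3 + 2×0 = 57
Orange: 2×0 + 8×2 + 4×3 + 4×0 + 1×0 + 9×1 + 2×1 = 39
Purple: 2×1 + 8×1 + 4×1 + 4×5 + 1×2 + 9×4 + 2×5 = 82
Pink: 2×2 + 8×3 + 4×2 + 4×2 + 1×1 + 9×2 + 2×3 = 69

Teal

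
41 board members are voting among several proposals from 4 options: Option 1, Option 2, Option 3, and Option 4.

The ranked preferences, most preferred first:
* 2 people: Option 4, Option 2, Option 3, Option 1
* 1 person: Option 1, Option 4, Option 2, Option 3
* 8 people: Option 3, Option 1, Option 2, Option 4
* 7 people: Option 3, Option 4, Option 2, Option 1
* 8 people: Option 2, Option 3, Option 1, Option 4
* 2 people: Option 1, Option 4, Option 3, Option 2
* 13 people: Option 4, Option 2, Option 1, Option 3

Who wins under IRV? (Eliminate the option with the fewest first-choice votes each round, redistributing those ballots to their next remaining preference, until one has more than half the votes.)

Round 1: Option 1 3, Option 2 8, Option 3 15, Option 4 15. Option 1 eliminated.
Round 2: Option 2 8, Option 3 15, Option 4 18. Option 2 eliminated.
Round 3: Option 3 23, Option 4 18. Option 3 has a majority (≥21).

Option 3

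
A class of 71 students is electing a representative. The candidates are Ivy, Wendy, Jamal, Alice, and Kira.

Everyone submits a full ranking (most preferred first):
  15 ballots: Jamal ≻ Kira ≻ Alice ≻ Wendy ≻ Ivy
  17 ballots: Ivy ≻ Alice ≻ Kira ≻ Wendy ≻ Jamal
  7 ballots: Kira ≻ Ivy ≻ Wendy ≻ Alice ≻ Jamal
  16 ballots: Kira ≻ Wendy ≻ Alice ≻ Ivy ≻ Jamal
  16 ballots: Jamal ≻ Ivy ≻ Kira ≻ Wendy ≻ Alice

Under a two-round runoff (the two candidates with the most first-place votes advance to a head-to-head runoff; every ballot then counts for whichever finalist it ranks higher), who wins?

Kira

Round 1 first-place votes: Ivy 17, Wendy 0, Jamal 31, Alice 0, Kira 23. Jamal and Kira advance.
Runoff: Jamal is ranked above Kira on 31 ballots, Kira above Jamal on 40.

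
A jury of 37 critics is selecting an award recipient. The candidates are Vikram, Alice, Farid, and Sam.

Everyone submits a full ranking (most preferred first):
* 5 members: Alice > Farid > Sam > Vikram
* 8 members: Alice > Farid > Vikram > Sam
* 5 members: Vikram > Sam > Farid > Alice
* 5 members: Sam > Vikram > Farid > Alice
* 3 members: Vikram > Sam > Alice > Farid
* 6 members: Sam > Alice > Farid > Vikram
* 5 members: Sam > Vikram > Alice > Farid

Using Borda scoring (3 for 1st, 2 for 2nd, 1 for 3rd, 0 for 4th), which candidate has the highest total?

Vikram: 5×0 + 8×1 + 5×3 + 5×2 + 3×3 + 6×0 + 5×2 = 52
Alice: 5×3 + 8×3 + 5×0 + 5×0 + 3×1 + 6×2 + 5×1 = 59
Farid: 5×2 + 8×2 + 5×1 + 5×1 + 3×0 + 6×1 + 5×0 = 42
Sam: 5×1 + 8×0 + 5×2 + 5×3 + 3×2 + 6×3 + 5×3 = 69

Sam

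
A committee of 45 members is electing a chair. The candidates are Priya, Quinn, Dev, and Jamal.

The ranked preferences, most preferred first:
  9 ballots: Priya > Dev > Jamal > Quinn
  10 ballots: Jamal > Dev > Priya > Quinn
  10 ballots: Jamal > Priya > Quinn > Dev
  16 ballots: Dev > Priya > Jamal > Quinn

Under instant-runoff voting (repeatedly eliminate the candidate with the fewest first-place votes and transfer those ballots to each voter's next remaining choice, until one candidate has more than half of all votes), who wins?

Dev

Round 1: Priya 9, Quinn 0, Dev 16, Jamal 20. Quinn eliminated.
Round 2: Priya 9, Dev 16, Jamal 20. Priya eliminated.
Round 3: Dev 25, Jamal 20. Dev has a majority (≥23).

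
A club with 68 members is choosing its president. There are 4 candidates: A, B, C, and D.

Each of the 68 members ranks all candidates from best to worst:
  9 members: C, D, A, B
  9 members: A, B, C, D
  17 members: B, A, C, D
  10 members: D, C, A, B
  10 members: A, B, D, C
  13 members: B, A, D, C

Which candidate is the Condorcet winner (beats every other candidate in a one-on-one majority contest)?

A

A vs B: 38–30
A vs C: 49–19
A vs D: 49–19
A beats every other candidate.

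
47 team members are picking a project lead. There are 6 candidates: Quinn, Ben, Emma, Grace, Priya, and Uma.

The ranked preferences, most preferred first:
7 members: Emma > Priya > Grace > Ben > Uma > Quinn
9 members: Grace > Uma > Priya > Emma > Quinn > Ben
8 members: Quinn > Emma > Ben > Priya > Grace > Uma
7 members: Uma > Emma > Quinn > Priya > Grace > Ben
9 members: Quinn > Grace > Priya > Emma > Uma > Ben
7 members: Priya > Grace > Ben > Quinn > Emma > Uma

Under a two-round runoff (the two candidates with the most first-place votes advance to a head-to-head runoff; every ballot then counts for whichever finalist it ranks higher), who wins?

Quinn

Round 1 first-place votes: Quinn 17, Ben 0, Emma 7, Grace 9, Priya 7, Uma 7. Quinn and Grace advance.
Runoff: Quinn is ranked above Grace on 24 ballots, Grace above Quinn on 23.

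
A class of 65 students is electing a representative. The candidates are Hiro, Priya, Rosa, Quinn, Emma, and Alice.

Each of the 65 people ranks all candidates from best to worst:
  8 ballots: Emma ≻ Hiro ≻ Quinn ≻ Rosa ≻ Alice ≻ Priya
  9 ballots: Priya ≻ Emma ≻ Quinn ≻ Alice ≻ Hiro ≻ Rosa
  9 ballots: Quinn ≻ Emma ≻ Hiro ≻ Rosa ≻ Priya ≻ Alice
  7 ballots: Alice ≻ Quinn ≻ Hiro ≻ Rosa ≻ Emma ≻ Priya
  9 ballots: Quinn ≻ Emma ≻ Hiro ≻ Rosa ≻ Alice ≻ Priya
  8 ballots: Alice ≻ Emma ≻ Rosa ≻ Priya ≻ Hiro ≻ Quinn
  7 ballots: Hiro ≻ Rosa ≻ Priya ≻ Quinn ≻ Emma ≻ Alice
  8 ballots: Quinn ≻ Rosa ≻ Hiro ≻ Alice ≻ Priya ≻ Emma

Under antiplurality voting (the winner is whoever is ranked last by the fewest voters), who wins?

Last-place votes: Hiro 0, Priya 24, Rosa 9, Quinn 8, Emma 8, Alice 16.

Hiro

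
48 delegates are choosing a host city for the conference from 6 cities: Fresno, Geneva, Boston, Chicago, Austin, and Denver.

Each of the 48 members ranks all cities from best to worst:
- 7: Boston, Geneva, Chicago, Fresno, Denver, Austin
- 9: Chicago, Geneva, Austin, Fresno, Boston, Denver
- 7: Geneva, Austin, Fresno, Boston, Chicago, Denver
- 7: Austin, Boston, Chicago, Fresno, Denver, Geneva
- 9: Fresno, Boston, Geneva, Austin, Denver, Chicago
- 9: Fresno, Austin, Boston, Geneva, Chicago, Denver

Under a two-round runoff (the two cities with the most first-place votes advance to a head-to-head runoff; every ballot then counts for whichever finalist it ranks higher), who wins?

Fresno

Round 1 first-place votes: Fresno 18, Geneva 7, Boston 7, Chicago 9, Austin 7, Denver 0. Fresno and Chicago advance.
Runoff: Fresno is ranked above Chicago on 25 ballots, Chicago above Fresno on 23.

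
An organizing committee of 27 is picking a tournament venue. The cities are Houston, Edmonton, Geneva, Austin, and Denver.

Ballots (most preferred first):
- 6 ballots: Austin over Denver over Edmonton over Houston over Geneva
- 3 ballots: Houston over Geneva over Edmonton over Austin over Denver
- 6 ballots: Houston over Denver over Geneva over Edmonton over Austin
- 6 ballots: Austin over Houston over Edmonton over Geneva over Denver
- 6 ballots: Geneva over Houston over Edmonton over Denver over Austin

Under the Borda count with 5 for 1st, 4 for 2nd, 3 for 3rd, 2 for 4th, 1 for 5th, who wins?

Houston: 6×2 + 3×5 + 6×5 + 6×4 + 6×4 = 105
Edmonton: 6×3 + 3×3 + 6×2 + 6×3 + 6×3 = 75
Geneva: 6×1 + 3×4 + 6×3 + 6×2 + 6×5 = 78
Austin: 6×5 + 3×2 + 6×1 + 6×5 + 6×1 = 78
Denver: 6×4 + 3×1 + 6×4 + 6×1 + 6×2 = 69

Houston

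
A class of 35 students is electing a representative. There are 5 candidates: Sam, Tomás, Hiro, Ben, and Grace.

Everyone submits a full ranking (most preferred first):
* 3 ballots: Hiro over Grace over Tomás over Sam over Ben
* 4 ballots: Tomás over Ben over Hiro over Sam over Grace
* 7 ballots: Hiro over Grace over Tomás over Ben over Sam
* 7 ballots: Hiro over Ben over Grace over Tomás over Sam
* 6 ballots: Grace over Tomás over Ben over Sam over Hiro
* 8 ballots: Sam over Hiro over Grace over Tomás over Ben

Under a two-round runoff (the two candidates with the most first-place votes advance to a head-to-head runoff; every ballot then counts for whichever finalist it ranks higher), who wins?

Hiro

Round 1 first-place votes: Sam 8, Tomás 4, Hiro 17, Ben 0, Grace 6. Hiro and Sam advance.
Runoff: Hiro is ranked above Sam on 21 ballots, Sam above Hiro on 14.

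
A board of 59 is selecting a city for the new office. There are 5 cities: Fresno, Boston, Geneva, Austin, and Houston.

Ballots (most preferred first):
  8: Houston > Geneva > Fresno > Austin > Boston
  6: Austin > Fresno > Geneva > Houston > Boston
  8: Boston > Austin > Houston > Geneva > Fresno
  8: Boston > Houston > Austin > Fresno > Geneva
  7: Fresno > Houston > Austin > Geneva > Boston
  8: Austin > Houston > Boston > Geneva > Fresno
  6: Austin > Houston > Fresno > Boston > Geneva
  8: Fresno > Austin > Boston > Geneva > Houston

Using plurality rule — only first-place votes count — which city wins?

First-place votes: Fresno 15, Boston 16, Geneva 0, Austin 20, Houston 8.

Austin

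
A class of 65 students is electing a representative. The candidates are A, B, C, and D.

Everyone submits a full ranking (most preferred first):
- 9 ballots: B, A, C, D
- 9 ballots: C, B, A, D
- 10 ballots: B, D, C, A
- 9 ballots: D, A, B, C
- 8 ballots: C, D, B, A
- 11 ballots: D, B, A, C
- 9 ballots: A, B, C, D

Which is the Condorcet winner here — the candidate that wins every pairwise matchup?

B vs A: 47–18
B vs C: 48–17
B vs D: 37–28
B beats every other candidate.

B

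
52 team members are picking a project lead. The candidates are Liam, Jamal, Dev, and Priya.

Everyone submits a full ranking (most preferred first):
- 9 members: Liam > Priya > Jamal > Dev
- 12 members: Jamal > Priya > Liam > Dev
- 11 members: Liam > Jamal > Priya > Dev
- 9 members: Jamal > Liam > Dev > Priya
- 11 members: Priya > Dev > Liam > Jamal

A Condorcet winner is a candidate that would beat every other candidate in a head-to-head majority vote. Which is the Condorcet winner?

Liam vs Jamal: 31–21
Liam vs Dev: 41–11
Liam vs Priya: 29–23
Liam beats every other candidate.

Liam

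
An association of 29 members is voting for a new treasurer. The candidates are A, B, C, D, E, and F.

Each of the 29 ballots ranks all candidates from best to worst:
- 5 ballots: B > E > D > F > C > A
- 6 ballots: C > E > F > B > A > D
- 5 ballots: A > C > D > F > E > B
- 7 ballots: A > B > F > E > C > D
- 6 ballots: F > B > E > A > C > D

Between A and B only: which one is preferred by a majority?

A is ranked above B on 12 ballots; B above A on 17.

B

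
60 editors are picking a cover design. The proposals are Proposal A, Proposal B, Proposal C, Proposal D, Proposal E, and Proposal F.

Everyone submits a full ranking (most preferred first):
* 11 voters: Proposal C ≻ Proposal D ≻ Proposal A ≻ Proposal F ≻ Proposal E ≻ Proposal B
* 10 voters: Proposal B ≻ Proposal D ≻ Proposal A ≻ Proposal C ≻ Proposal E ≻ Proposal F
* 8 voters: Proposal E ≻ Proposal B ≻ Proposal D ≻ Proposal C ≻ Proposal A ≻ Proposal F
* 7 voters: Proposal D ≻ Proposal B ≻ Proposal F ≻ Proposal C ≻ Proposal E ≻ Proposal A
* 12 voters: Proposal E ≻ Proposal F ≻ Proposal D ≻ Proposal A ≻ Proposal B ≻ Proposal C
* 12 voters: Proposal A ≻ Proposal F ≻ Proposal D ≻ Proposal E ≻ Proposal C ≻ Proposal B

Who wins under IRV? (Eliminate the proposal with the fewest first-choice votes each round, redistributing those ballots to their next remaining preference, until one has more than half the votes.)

Round 1: Proposal A 12, Proposal B 10, Proposal C 11, Proposal D 7, Proposal E 20, Proposal F 0. Proposal F eliminated.
Round 2: Proposal A 12, Proposal B 10, Proposal C 11, Proposal D 7, Proposal E 20. Proposal D eliminated.
Round 3: Proposal A 12, Proposal B 17, Proposal C 11, Proposal E 20. Proposal C eliminated.
Round 4: Proposal A 23, Proposal B 17, Proposal E 20. Proposal B eliminated.
Round 5: Proposal A 33, Proposal E 27. Proposal A has a majority (≥31).

Proposal A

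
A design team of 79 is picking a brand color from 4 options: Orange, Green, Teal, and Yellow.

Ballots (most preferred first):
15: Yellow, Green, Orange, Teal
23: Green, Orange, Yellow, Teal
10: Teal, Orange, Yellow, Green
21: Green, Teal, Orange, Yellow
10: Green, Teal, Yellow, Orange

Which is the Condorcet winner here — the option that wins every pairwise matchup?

Green vs Orange: 69–10
Green vs Teal: 69–10
Green vs Yellow: 54–25
Green beats every other option.

Green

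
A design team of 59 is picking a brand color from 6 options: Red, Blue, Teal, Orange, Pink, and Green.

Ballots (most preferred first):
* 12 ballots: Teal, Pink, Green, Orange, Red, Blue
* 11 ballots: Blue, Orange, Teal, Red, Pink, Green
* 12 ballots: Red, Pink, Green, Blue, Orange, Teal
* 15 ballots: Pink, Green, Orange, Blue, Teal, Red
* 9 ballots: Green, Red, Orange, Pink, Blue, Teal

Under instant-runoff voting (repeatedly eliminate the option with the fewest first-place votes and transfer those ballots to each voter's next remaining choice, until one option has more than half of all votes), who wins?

Round 1: Red 12, Blue 11, Teal 12, Orange 0, Pink 15, Green 9. Orange eliminated.
Round 2: Red 12, Blue 11, Teal 12, Pink 15, Green 9. Green eliminated.
Round 3: Red 21, Blue 11, Teal 12, Pink 15. Blue eliminated.
Round 4: Red 21, Teal 23, Pink 15. Pink eliminated.
Round 5: Red 21, Teal 38. Teal has a majority (≥30).

Teal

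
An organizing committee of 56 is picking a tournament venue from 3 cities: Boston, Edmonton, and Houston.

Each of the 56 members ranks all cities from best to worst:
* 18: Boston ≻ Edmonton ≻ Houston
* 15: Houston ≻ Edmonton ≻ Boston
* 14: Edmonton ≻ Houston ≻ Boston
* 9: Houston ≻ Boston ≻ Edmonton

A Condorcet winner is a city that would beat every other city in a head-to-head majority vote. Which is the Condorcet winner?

Edmonton

Edmonton vs Boston: 29–27
Edmonton vs Houston: 32–24
Edmonton beats every other city.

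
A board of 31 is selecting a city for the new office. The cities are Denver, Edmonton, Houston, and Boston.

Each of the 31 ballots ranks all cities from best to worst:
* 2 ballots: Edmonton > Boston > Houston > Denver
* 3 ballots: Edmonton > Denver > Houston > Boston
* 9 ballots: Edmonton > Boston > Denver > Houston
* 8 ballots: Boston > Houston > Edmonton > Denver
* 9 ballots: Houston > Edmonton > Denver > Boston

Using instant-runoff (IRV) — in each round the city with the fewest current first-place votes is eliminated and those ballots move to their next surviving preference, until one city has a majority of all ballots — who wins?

Houston

Round 1: Denver 0, Edmonton 14, Houston 9, Boston 8. Denver eliminated.
Round 2: Edmonton 14, Houston 9, Boston 8. Boston eliminated.
Round 3: Edmonton 14, Houston 17. Houston has a majority (≥16).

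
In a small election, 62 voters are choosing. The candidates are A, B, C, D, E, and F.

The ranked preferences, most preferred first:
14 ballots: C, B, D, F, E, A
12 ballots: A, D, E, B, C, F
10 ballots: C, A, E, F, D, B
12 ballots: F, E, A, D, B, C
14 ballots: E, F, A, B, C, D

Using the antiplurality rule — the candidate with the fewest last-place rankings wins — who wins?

Last-place votes: A 14, B 10, C 12, D 14, E 0, F 12.

E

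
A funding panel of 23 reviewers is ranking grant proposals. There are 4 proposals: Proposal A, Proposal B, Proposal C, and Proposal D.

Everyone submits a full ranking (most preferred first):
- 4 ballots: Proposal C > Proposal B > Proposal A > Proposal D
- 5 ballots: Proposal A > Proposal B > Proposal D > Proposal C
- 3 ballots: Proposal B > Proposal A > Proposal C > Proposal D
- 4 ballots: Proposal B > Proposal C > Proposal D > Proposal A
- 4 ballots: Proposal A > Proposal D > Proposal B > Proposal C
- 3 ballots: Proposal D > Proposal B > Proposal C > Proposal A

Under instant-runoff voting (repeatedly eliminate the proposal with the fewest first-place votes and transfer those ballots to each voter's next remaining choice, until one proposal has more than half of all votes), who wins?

Round 1: Proposal A 9, Proposal B 7, Proposal C 4, Proposal D 3. Proposal D eliminated.
Round 2: Proposal A 9, Proposal B 10, Proposal C 4. Proposal C eliminated.
Round 3: Proposal A 9, Proposal B 14. Proposal B has a majority (≥12).

Proposal B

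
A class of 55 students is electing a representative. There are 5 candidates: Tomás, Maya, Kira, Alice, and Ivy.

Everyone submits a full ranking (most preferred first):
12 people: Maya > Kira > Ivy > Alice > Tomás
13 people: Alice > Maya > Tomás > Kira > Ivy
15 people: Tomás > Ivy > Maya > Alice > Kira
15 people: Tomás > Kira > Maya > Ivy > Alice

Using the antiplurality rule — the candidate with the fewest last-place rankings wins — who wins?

Maya

Last-place votes: Tomás 12, Maya 0, Kira 15, Alice 15, Ivy 13.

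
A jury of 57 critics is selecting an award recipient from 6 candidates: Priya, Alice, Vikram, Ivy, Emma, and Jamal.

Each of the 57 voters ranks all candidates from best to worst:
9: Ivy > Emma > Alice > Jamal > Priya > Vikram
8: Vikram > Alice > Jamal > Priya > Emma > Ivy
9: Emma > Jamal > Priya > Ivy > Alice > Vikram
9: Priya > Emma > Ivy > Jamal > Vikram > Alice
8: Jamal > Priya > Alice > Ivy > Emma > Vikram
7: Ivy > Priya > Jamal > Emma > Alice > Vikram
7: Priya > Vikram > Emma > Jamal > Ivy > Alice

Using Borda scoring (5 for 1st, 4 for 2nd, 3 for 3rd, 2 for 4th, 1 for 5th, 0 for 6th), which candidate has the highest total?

Priya: 9×1 + 8×2 + 9×3 + 9×5 + 8×4 + 7×4 + 7×5 = 192
Alice: 9×3 + 8×4 + 9×1 + 9×0 + 8×3 + 7×1 + 7×0 = 99
Vikram: 9×0 + 8×5 + 9×0 + 9×1 + 8×0 + 7×0 + 7×4 = 77
Ivy: 9×5 + 8×0 + 9×2 + 9×3 + 8×2 + 7×5 + 7×1 = 148
Emma: 9×4 + 8×1 + 9×5 + 9×4 + 8×1 + 7×2 + 7×3 = 168
Jamal: 9×2 + 8×3 + 9×4 + 9×2 + 8×5 + 7×3 + 7×2 = 171

Priya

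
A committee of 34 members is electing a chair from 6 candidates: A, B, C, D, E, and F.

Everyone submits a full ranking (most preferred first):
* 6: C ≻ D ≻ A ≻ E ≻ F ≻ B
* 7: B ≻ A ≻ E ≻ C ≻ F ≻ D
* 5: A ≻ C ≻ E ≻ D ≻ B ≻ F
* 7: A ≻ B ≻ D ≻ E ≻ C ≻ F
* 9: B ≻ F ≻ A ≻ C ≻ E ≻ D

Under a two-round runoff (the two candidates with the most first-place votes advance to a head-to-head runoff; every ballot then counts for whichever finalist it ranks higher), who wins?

Round 1 first-place votes: A 12, B 16, C 6, D 0, E 0, F 0. B and A advance.
Runoff: B is ranked above A on 16 ballots, A above B on 18.

A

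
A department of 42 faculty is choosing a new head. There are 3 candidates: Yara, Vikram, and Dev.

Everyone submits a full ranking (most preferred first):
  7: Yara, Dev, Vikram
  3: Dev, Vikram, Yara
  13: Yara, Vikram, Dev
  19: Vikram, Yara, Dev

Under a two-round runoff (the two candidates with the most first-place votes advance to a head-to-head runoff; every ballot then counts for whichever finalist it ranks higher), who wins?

Vikram

Round 1 first-place votes: Yara 20, Vikram 19, Dev 3. Yara and Vikram advance.
Runoff: Yara is ranked above Vikram on 20 ballots, Vikram above Yara on 22.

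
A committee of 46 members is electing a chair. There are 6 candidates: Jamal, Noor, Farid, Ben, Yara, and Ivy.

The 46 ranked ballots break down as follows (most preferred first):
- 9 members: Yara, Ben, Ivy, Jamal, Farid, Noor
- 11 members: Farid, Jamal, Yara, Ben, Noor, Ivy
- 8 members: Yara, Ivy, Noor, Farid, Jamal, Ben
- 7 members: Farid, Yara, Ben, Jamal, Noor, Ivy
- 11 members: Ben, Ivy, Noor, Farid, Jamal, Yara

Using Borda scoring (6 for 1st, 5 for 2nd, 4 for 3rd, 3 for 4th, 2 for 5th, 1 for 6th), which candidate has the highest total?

Jamal: 9×3 + 11×5 + 8×2 + 7×3 + 11×2 = 141
Noor: 9×1 + 11×2 + 8×4 + 7×2 + 11×4 = 121
Farid: 9×2 + 11×6 + 8×3 + 7×6 + 11×3 = 183
Ben: 9×5 + 11×3 + 8×1 + 7×4 + 11×6 = 180
Yara: 9×6 + 11×4 + 8×6 + 7×5 + 11×1 = 192
Ivy: 9×4 + 11×1 + 8×5 + 7×1 + 11×5 = 149

Yara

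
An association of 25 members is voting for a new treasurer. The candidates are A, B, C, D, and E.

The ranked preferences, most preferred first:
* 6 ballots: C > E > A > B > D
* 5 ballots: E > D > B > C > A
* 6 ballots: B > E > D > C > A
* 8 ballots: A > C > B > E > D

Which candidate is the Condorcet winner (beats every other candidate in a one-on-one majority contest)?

C vs A: 17–8
C vs B: 14–11
C vs D: 14–11
C vs E: 14–11
C beats every other candidate.

C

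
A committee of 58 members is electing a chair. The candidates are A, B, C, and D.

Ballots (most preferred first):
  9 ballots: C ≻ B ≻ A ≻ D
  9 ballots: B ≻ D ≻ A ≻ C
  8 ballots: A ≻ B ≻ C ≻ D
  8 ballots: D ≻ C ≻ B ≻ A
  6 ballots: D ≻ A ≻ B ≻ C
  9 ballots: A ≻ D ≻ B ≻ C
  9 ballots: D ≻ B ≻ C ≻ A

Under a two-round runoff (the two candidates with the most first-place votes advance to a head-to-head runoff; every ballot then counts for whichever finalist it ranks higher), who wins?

D

Round 1 first-place votes: A 17, B 9, C 9, D 23. D and A advance.
Runoff: D is ranked above A on 32 ballots, A above D on 26.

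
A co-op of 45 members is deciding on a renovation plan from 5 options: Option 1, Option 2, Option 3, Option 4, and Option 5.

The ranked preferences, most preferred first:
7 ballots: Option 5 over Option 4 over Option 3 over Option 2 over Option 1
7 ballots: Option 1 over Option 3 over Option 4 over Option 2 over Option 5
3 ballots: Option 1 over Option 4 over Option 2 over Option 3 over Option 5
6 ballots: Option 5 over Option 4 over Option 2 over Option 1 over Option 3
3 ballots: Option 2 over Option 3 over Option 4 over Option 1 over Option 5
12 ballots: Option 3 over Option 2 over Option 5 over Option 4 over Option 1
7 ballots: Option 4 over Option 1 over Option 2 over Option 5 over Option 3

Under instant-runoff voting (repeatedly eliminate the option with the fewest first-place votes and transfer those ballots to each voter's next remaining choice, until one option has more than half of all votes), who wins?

Option 1

Round 1: Option 1 10, Option 2 3, Option 3 12, Option 4 7, Option 5 13. Option 2 eliminated.
Round 2: Option 1 10, Option 3 15, Option 4 7, Option 5 13. Option 4 eliminated.
Round 3: Option 1 17, Option 3 15, Option 5 13. Option 5 eliminated.
Round 4: Option 1 23, Option 3 22. Option 1 has a majority (≥23).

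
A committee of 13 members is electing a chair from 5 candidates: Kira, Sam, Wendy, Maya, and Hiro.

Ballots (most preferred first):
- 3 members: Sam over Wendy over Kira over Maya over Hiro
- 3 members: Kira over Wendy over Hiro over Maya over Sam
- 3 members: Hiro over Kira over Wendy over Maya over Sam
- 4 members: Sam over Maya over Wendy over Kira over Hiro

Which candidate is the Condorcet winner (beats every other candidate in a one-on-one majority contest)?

Sam

Sam vs Kira: 7–6
Sam vs Wendy: 7–6
Sam vs Maya: 7–6
Sam vs Hiro: 7–6
Sam beats every other candidate.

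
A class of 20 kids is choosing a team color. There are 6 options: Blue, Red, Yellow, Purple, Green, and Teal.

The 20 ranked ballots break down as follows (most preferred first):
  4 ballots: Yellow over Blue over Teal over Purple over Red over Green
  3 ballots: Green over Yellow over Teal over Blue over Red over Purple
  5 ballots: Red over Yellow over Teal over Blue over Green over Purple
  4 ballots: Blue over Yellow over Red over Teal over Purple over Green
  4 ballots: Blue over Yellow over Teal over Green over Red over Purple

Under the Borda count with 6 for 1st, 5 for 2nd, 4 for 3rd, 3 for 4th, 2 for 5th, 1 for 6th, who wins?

Yellow

Blue: 4×5 + 3×3 + 5×3 + 4×6 + 4×6 = 92
Red: 4×2 + 3×2 + 5×6 + 4×4 + 4×2 = 68
Yellow: 4×6 + 3×5 + 5×5 + 4×5 + 4×5 = 104
Purple: 4×3 + 3×1 + 5×1 + 4×2 + 4×1 = 32
Green: 4×1 + 3×6 + 5×2 + 4×1 + 4×3 = 48
Teal: 4×4 + 3×4 + 5×4 + 4×3 + 4×4 = 76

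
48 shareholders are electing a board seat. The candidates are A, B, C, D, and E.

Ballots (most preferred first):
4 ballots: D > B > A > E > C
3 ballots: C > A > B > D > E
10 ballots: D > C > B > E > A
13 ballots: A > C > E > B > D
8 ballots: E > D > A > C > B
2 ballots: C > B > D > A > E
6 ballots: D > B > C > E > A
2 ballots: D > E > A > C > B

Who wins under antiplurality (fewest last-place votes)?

C

Last-place votes: A 16, B 10, C 4, D 13, E 5.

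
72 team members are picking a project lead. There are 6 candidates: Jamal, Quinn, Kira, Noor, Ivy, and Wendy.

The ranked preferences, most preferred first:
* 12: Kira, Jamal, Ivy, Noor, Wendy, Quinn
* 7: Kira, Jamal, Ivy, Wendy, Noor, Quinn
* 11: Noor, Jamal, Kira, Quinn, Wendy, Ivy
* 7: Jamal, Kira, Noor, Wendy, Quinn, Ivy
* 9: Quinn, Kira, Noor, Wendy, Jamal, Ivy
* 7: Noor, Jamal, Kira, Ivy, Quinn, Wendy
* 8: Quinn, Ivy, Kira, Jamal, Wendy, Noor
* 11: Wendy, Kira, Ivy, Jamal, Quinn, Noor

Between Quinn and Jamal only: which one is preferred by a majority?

Jamal

Quinn is ranked above Jamal on 17 ballots; Jamal above Quinn on 55.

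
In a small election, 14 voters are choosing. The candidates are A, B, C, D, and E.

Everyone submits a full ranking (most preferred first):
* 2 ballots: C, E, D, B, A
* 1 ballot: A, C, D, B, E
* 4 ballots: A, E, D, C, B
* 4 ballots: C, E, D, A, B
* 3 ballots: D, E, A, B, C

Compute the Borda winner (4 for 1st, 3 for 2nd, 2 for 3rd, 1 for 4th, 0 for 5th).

A: 2×0 + 1×4 + 4×4 + 4×1 + 3×2 = 30
B: 2×1 + 1×1 + 4×0 + 4×0 + 3×1 = 6
C: 2×4 + 1×3 + 4×1 + 4×4 + 3×0 = 31
D: 2×2 + 1×2 + 4×2 + 4×2 + 3×4 = 34
E: 2×3 + 1×0 + 4×3 + 4×3 + 3×3 = 39

E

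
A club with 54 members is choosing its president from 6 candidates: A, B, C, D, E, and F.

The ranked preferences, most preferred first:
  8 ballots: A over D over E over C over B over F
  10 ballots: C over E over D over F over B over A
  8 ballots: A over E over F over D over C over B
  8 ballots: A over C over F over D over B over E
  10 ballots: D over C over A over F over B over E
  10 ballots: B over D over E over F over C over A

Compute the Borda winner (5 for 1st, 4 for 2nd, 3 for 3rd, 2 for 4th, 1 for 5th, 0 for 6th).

D

A: 8×5 + 10×0 + 8×5 + 8×5 + 10×3 + 10×0 = 150
B: 8×1 + 10×1 + 8×0 + 8×1 + 10×1 + 10×5 = 86
C: 8×2 + 10×5 + 8×1 + 8×4 + 10×4 + 10×1 = 156
D: 8×4 + 10×3 + 8×2 + 8×2 + 10×5 + 10×4 = 184
E: 8×3 + 10×4 + 8×4 + 8×0 + 10×0 + 10×3 = 126
F: 8×0 + 10×2 + 8×3 + 8×3 + 10×2 + 10×2 = 108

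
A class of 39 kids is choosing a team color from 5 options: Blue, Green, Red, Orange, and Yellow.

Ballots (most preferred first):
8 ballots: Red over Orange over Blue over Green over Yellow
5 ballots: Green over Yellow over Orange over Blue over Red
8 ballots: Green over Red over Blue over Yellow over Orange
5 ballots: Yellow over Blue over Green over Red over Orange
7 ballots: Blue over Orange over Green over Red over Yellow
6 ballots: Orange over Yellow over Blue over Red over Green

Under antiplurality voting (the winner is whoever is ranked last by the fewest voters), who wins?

Last-place votes: Blue 0, Green 6, Red 5, Orange 13, Yellow 15.

Blue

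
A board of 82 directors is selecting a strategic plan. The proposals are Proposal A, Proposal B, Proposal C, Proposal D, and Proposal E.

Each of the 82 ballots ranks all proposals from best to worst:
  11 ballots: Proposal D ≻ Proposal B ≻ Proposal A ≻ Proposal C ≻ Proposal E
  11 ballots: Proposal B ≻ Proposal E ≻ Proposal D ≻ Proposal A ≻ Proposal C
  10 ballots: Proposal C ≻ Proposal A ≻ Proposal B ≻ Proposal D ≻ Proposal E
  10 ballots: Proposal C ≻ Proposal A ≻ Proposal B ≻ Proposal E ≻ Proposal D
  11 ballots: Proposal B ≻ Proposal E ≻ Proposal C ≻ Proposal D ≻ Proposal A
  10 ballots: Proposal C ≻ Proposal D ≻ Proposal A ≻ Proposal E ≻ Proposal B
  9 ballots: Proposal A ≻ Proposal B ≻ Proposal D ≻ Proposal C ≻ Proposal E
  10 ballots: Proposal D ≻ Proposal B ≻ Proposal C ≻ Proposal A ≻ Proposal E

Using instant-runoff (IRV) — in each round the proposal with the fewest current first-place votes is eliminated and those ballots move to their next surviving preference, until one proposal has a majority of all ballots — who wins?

Round 1: Proposal A 9, Proposal B 22, Proposal C 30, Proposal D 21, Proposal E 0. Proposal E eliminated.
Round 2: Proposal A 9, Proposal B 22, Proposal C 30, Proposal D 21. Proposal A eliminated.
Round 3: Proposal B 31, Proposal C 30, Proposal D 21. Proposal D eliminated.
Round 4: Proposal B 52, Proposal C 30. Proposal B has a majority (≥42).

Proposal B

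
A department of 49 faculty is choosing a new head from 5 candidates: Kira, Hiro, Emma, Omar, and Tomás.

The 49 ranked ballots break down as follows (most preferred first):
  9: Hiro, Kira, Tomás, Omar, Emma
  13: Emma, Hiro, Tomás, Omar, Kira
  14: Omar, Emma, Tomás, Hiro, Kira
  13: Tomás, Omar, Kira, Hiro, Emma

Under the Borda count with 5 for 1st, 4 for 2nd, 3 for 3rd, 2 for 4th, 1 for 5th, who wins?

Kira: 9×4 + 13×1 + 14×1 + 13×3 = 102
Hiro: 9×5 + 13×4 + 14×2 + 13×2 = 151
Emma: 9×1 + 13×5 + 14×4 + 13×1 = 143
Omar: 9×2 + 13×2 + 14×5 + 13×4 = 166
Tomás: 9×3 + 13×3 + 14×3 + 13×5 = 173

Tomás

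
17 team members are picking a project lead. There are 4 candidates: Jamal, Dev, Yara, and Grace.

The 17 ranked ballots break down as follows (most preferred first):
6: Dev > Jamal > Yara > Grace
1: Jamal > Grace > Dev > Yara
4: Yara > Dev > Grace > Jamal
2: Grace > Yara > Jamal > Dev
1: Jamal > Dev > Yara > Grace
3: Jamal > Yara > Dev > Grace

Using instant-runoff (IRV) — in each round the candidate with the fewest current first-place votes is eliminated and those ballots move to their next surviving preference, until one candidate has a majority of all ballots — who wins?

Yara

Round 1: Jamal 5, Dev 6, Yara 4, Grace 2. Grace eliminated.
Round 2: Jamal 5, Dev 6, Yara 6. Jamal eliminated.
Round 3: Dev 8, Yara 9. Yara has a majority (≥9).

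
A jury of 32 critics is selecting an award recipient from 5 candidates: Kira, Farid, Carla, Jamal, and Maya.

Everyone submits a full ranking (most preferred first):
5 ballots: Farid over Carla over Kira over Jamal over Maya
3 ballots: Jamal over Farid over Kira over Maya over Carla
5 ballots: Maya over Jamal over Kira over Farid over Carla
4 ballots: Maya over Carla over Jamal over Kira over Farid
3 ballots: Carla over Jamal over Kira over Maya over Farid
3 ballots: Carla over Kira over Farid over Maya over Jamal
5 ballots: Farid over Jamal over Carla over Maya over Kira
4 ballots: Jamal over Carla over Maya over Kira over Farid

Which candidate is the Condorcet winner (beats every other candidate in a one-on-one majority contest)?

Jamal

Jamal vs Kira: 24–8
Jamal vs Farid: 19–13
Jamal vs Carla: 17–15
Jamal vs Maya: 20–12
Jamal beats every other candidate.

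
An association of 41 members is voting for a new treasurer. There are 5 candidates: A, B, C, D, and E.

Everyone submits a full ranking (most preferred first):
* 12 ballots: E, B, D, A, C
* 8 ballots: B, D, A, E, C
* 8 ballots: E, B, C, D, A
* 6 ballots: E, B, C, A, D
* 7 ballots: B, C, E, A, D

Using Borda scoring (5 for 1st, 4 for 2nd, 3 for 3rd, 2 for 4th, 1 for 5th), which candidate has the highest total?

B

A: 12×2 + 8×3 + 8×1 + 6×2 + 7×2 = 82
B: 12×4 + 8×5 + 8×4 + 6×4 + 7×5 = 179
C: 12×1 + 8×1 + 8×3 + 6×3 + 7×4 = 90
D: 12×3 + 8×4 + 8×2 + 6×1 + 7×1 = 97
E: 12×5 + 8×2 + 8×5 + 6×5 + 7×3 = 167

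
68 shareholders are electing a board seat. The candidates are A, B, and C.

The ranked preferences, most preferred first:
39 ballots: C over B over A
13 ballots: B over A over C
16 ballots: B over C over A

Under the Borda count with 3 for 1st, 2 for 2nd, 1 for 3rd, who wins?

B

A: 39×1 + 13×2 + 16×1 = 81
B: 39×2 + 13×3 + 16×3 = 165
C: 39×3 + 13×1 + 16×2 = 162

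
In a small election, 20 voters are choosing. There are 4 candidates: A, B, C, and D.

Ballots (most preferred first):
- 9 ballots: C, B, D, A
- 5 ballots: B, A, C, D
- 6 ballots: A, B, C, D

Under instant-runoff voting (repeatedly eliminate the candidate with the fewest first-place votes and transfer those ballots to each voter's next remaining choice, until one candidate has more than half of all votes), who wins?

A

Round 1: A 6, B 5, C 9, D 0. D eliminated.
Round 2: A 6, B 5, C 9. B eliminated.
Round 3: A 11, C 9. A has a majority (≥11).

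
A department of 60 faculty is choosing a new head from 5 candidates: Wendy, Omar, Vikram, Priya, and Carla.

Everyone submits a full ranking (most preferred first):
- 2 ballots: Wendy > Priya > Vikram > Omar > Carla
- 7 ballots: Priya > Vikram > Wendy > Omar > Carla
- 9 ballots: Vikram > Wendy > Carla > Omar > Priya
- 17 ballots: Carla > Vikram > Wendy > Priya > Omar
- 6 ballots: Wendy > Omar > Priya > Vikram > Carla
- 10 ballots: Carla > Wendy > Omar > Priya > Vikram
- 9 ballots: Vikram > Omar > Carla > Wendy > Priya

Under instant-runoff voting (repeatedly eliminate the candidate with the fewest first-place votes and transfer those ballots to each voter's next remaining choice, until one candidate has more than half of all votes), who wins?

Round 1: Wendy 8, Omar 0, Vikram 18, Priya 7, Carla 27. Omar eliminated.
Round 2: Wendy 8, Vikram 18, Priya 7, Carla 27. Priya eliminated.
Round 3: Wendy 8, Vikram 25, Carla 27. Wendy eliminated.
Round 4: Vikram 33, Carla 27. Vikram has a majority (≥31).

Vikram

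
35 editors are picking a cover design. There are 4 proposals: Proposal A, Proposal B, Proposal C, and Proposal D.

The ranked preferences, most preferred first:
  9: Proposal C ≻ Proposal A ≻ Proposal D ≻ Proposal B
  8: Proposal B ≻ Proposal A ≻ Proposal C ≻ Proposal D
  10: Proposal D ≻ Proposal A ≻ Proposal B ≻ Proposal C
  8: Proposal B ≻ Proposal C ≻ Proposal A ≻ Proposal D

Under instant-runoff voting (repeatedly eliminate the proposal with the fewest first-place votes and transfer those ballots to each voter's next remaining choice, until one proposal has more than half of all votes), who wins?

Round 1: Proposal A 0, Proposal B 16, Proposal C 9, Proposal D 10. Proposal A eliminated.
Round 2: Proposal B 16, Proposal C 9, Proposal D 10. Proposal C eliminated.
Round 3: Proposal B 16, Proposal D 19. Proposal D has a majority (≥18).

Proposal D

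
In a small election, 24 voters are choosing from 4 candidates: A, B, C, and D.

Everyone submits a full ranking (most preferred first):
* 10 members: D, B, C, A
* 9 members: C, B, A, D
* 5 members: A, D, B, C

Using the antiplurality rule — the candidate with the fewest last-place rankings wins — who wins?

B

Last-place votes: A 10, B 0, C 5, D 9.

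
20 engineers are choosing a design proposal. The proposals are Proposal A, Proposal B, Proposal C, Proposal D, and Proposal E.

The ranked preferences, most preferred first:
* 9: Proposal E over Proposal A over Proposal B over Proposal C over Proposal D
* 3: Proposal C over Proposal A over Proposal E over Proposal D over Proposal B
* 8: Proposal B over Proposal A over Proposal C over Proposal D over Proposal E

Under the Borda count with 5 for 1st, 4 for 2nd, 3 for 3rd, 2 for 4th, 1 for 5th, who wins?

Proposal A: 9×4 + 3×4 + 8×4 = 80
Proposal B: 9×3 + 3×1 + 8×5 = 70
Proposal C: 9×2 + 3×5 + 8×3 = 57
Proposal D: 9×1 + 3×2 + 8×2 = 31
Proposal E: 9×5 + 3×3 + 8×1 = 62

Proposal A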